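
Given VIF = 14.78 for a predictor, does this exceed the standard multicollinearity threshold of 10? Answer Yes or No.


The threshold is 10.
VIF = 14.78 is >= 10.
Multicollinearity indication: Yes.

Yes


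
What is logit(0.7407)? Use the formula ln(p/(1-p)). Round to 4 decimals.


1 - p = 0.2593.
p/(1-p) = 2.8565.
logit = ln(2.8565) = 1.0496.

1.0496


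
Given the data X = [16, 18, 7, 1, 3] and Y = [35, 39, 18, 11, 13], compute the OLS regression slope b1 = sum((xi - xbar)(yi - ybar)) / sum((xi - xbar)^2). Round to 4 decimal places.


The sample means are xbar = 9.0000 and ybar = 23.2000.
Compute S_xx = 234.0000 and S_xy = 394.0000.
Slope b1 = S_xy / S_xx = 394.0000 / 234.0000 = 1.6838.

1.6838


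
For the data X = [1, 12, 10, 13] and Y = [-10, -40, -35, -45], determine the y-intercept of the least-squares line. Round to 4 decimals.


Compute b1 = -2.8333 from the OLS formula.
With xbar = 9.0000 and ybar = -32.5000, the intercept is:
b0 = -32.5000 - -2.8333 * 9.0000 = -7.0000.

-7.0000


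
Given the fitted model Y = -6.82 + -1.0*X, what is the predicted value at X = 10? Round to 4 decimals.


Predicted value:
Y = -6.82 + (-1.0)(10) = -6.82 + -10.0000 = -16.8200.

-16.8200


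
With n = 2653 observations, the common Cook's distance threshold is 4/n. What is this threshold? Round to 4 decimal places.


The threshold is 4/n.
4/2653 = 0.0015.

0.0015


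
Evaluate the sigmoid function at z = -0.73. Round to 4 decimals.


exp(0.7300) = 2.0751.
1 + exp(-z) = 3.0751.
sigmoid = 1/3.0751 = 0.3252.

0.3252


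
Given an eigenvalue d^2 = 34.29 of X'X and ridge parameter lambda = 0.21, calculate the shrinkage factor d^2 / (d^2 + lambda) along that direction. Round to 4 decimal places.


Compute the denominator: 34.29 + 0.21 = 34.5000.
Shrinkage factor = 34.29 / 34.5000 = 0.9939.

0.9939


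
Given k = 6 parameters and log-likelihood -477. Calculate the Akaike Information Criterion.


Compute:
2k = 2*6 = 12.
-2*loglik = -2*(-477) = 954.
AIC = 12 + 954 = 966.

966


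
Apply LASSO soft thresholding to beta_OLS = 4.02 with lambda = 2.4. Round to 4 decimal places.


Check: |4.02| = 4.02 vs lambda = 2.4.
Since |beta| > lambda, coefficient = sign(beta)*(|beta| - lambda) = 1.6200.
Soft-thresholded coefficient = 1.6200.

1.6200


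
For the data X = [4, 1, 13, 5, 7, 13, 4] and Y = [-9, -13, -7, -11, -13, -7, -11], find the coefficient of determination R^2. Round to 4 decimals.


Fit the OLS line: b0 = -13.0331, b1 = 0.4305.
SSres = 14.8742.
SStot = 38.8571.
R^2 = 1 - 14.8742/38.8571 = 0.6172.

0.6172


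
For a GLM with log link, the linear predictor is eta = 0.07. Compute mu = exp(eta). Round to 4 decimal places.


mu = exp(eta) = exp(0.07).
= 1.0725.

1.0725


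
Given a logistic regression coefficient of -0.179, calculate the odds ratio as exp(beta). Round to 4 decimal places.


Odds ratio = exp(beta) = exp(-0.179).
= 0.8361.

0.8361


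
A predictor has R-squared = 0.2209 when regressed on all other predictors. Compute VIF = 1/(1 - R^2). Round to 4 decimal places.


Using VIF = 1/(1 - R^2_j):
1 - 0.2209 = 0.7791.
VIF = 1.2835.

1.2835


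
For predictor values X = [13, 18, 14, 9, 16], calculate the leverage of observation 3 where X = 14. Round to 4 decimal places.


n = 5, xbar = 14.0000.
SXX = sum((xi - xbar)^2) = 46.0000.
h = 1/5 + (14 - 14.0000)^2 / 46.0000 = 0.2000.

0.2000


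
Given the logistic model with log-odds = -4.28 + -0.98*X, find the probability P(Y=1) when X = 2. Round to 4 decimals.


Linear predictor: z = -4.28 + -0.98 * 2 = -6.2400.
P = 1/(1 + exp(6.2400)) = 1/(1 + 512.8585) = 0.0019.

0.0019


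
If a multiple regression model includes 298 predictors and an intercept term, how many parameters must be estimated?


Total coefficients = number of predictors + 1 (for the intercept).
= 298 + 1 = 299.

299


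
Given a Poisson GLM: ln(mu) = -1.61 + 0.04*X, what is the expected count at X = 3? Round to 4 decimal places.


Linear predictor: eta = -1.61 + (0.04)(3) = -1.4900.
Expected count: mu = exp(-1.4900) = 0.2254.

0.2254


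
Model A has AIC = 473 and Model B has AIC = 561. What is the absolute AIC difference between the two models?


Compute |473 - 561| = 88.
Model A has the smaller AIC.

88


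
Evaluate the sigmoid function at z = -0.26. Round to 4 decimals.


First, exp(0.2600) = 1.2969.
Then sigma(z) = 1/(1 + 1.2969) = 0.4354.

0.4354


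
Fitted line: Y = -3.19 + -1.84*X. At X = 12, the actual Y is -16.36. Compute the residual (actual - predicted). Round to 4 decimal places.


Predicted = -3.19 + -1.84 * 12 = -25.2700.
Residual = -16.36 - -25.2700 = 8.9100.

8.9100


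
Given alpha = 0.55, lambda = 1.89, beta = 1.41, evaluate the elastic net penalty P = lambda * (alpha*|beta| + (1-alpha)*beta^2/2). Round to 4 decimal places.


Compute:
L1 = 0.55 * 1.41 = 0.7755.
L2 = 0.45 * 1.41^2 / 2 = 0.4473.
Penalty = 1.89 * (0.7755 + 0.4473) = 2.3111.

2.3111


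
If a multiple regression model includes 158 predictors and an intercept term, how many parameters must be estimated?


Including the intercept, the model has 158 predictor coefficients + 1 intercept.
Total = 159.

159


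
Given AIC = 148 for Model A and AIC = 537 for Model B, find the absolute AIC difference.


|AIC_A - AIC_B| = |148 - 537| = 389.
Model A is preferred (lower AIC).

389


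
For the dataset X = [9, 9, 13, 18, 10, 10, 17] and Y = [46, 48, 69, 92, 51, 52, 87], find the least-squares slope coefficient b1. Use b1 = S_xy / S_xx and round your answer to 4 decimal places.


The sample means are xbar = 12.2857 and ybar = 63.5714.
Compute S_xx = 87.4286 and S_xy = 440.8571.
Slope b1 = S_xy / S_xx = 440.8571 / 87.4286 = 5.0425.

5.0425


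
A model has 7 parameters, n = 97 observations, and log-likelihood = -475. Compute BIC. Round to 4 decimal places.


ln(97) = 4.574711.
k * ln(n) = 7 * 4.574711 = 32.022977.
-2L = 950.
BIC = 32.022977 + 950 = 982.022977, which rounds to 982.0230.

982.0230


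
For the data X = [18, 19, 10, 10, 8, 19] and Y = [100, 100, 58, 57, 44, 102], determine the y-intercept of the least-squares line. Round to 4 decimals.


Compute b1 = 5.1194 from the OLS formula.
With xbar = 14.0000 and ybar = 76.8333, the intercept is:
b0 = 76.8333 - 5.1194 * 14.0000 = 5.1617.

5.1617


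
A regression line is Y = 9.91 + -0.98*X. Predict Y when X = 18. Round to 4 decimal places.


Substitute X = 18 into the equation:
Y = 9.91 + -0.98 * 18 = 9.91 + -17.6400 = -7.7300.

-7.7300


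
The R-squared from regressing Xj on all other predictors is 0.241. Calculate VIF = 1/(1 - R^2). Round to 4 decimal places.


VIF = 1 / (1 - 0.241).
= 1 / 0.759 = 1.3175.

1.3175


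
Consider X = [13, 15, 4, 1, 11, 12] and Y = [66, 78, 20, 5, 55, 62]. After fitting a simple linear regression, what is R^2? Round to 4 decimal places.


Fit the OLS line: b0 = -0.5826, b1 = 5.1696.
SSres = 3.5913.
SStot = 4101.3333.
R^2 = 1 - 3.5913/4101.3333 = 0.9991.

0.9991


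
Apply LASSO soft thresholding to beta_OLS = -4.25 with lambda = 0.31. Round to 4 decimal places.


|beta_OLS| = 4.25.
lambda = 0.31.
Since |beta| > lambda, coefficient = sign(beta)*(|beta| - lambda) = -3.9400.
Result = -3.9400.

-3.9400


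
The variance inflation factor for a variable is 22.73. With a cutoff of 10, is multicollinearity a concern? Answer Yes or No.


Check: VIF = 22.73 vs threshold = 10.
Since 22.73 >= 10, the answer is Yes.

Yes


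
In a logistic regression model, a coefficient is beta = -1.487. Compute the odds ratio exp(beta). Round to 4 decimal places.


exp(-1.487) = 0.2260.
So the odds ratio is 0.2260.

0.2260


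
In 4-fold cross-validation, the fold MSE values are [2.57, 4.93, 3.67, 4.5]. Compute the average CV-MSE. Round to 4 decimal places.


Sum of fold MSEs = 15.6700.
Average = 15.6700 / 4 = 3.9175.

3.9175


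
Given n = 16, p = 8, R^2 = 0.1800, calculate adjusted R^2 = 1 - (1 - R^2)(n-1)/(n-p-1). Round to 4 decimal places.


Using the formula:
(1 - 0.1800) = 0.8200.
Multiply by 15/7: 0.8200 * 15 = 12.3000, then 12.3000 / 7 = 1.7571.
Adj R^2 = 1 - 1.7571 = -0.7571.

-0.7571


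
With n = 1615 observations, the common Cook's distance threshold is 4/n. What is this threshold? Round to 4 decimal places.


Using the rule of thumb:
Threshold = 4 / 1615 = 0.0025.

0.0025


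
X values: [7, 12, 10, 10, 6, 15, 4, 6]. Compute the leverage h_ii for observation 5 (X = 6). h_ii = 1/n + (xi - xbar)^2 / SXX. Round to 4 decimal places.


Compute xbar = 8.7500 with n = 8 observations.
SXX = 93.5000.
Leverage = 1/8 + (6 - 8.7500)^2/93.5000 = 0.2059.

0.2059


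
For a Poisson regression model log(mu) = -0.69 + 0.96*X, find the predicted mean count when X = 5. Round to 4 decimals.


Linear predictor: eta = -0.69 + (0.96)(5) = 4.1100.
Expected count: mu = exp(4.1100) = 60.9467.

60.9467


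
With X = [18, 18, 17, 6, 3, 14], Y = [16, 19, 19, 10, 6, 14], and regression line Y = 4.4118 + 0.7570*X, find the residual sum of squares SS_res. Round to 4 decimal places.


Compute predicted values, then residuals = yi - yhat_i.
Residuals: [-2.0378, 0.9622, 1.7192, 1.0462, -0.6828, -1.0098].
SSres = sum(residual^2) = 10.6146.

10.6146


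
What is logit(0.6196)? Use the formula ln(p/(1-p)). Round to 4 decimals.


1 - p = 0.3804.
p/(1-p) = 1.6288.
logit = ln(1.6288) = 0.4879.

0.4879


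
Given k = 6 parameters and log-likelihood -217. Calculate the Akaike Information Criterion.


AIC = 2k - 2*loglik = 2(6) - 2(-217).
= 12 + 434 = 446.

446


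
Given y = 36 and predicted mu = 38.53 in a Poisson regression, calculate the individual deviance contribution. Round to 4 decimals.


Compute y*ln(y/mu) = 36*ln(36/38.53) = 36*-0.067918 = -2.445048.
y - mu = -2.53.
D = 2*(-2.445048 - (-2.53)) = 0.169904, which rounds to 0.1699.

0.1699


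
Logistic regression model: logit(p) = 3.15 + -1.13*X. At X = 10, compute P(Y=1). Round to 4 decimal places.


z = 3.15 + -1.13 * 10 = -8.1500.
Sigmoid: P = 1 / (1 + exp(8.1500)) = 0.0003.

0.0003


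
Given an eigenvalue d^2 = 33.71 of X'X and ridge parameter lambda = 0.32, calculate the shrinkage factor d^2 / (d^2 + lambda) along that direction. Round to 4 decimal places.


Denominator = d^2 + lambda = 33.71 + 0.32 = 34.0300.
Shrinkage = 33.71 / 34.0300 = 0.9906.

0.9906


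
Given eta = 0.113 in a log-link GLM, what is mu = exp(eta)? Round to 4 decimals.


Apply the inverse link:
mu = e^0.113 = 1.1196.

1.1196


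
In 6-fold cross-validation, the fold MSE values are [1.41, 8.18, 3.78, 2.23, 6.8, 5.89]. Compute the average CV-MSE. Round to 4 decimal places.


Sum of fold MSEs = 28.2900.
Average = 28.2900 / 6 = 4.7150.

4.7150


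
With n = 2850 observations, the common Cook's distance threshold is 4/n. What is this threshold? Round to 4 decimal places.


Using the rule of thumb:
Threshold = 4 / 2850 = 0.0014.

0.0014


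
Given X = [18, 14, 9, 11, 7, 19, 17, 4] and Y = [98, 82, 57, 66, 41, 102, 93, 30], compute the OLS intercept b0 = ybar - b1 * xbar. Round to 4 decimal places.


Compute b1 = 4.8879 from the OLS formula.
With xbar = 12.3750 and ybar = 71.1250, the intercept is:
b0 = 71.1250 - 4.8879 * 12.3750 = 10.6372.

10.6372


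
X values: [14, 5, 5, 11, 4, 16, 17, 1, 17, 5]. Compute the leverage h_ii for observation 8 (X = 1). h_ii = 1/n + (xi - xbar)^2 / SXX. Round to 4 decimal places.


n = 10, xbar = 9.5000.
SXX = sum((xi - xbar)^2) = 340.5000.
h = 1/10 + (1 - 9.5000)^2 / 340.5000 = 0.3122.

0.3122


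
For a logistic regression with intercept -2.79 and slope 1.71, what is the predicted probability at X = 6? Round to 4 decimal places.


Compute z = -2.79 + (1.71)(6) = 7.4700.
exp(-z) = 0.0006.
P = 1/(1 + 0.0006) = 0.9994.

0.9994


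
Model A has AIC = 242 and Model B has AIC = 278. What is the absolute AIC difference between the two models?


Compute |242 - 278| = 36.
Model A has the smaller AIC.

36


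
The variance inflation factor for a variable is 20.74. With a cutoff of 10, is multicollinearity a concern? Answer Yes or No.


Compare VIF = 20.74 to the threshold of 10.
20.74 >= 10, so the answer is Yes.

Yes


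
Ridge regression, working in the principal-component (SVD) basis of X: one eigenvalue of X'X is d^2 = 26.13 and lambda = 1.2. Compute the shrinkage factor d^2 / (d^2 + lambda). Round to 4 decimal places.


Compute the denominator: 26.13 + 1.2 = 27.3300.
Shrinkage factor = 26.13 / 27.3300 = 0.9561.

0.9561


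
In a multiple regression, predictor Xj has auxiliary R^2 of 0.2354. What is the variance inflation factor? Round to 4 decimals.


VIF = 1 / (1 - 0.2354).
= 1 / 0.7646 = 1.3079.

1.3079


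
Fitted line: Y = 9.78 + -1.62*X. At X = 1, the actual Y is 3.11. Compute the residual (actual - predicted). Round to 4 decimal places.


Predicted = 9.78 + -1.62 * 1 = 8.1600.
Residual = 3.11 - 8.1600 = -5.0500.

-5.0500


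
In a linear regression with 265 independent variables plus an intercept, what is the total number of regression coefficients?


Total coefficients = number of predictors + 1 (for the intercept).
= 265 + 1 = 266.

266


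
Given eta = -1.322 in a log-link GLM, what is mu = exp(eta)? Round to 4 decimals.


mu = exp(eta) = exp(-1.322).
= 0.2666.

0.2666


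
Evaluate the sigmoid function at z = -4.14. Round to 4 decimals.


First, exp(4.1400) = 62.8028.
Then sigma(z) = 1/(1 + 62.8028) = 0.0157.

0.0157


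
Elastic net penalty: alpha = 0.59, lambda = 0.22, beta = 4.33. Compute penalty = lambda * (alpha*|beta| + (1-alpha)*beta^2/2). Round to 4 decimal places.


alpha * |beta| = 0.59 * 4.33 = 2.5547.
(1-alpha) * beta^2/2 = 0.41 * 18.7489/2 = 3.8435.
Total = 0.22 * (2.5547 + 3.8435) = 1.4076.

1.4076


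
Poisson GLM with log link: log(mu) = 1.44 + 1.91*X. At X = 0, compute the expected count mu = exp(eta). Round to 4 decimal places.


Linear predictor: eta = 1.44 + (1.91)(0) = 1.4400.
Expected count: mu = exp(1.4400) = 4.2207.

4.2207


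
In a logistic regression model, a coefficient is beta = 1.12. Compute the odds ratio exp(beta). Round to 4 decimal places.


Odds ratio = exp(beta) = exp(1.12).
= 3.0649.

3.0649


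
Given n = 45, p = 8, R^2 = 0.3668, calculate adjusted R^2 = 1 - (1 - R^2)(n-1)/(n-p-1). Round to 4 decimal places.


Plug in: Adj R^2 = 1 - (1 - 0.3668) * 44/36.
= 1 - 0.6332 * 44/36
= 1 - 27.8608 / 36
= 1 - 0.7739 = 0.2261.

0.2261


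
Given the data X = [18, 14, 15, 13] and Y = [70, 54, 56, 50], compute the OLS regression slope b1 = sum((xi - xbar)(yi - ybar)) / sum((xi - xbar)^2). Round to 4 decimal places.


First compute the means: xbar = 15.0000, ybar = 57.5000.
Then S_xx = sum((xi - xbar)^2) = 14.0000.
S_xy = sum((xi - xbar)(yi - ybar)) = 56.0000.
b1 = S_xy / S_xx = 56.0000 / 14.0000 = 4.0000.

4.0000


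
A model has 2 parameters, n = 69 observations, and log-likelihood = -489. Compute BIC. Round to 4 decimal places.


ln(69) = 4.234107.
k * ln(n) = 2 * 4.234107 = 8.468214.
-2L = 978.
BIC = 8.468214 + 978 = 986.468214, which rounds to 986.4682.

986.4682


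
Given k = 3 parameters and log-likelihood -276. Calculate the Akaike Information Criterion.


AIC = 2k - 2*loglik = 2(3) - 2(-276).
= 6 + 552 = 558.

558


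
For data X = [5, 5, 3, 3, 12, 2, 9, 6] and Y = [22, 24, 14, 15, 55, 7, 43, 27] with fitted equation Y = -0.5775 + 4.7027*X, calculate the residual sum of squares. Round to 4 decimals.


Predicted values from Y = -0.5775 + 4.7027*X.
Residuals: [-0.9360, 1.0640, 0.4694, 1.4694, -0.8549, -1.8279, 1.2532, -0.6387].
SSres = 10.4382.

10.4382


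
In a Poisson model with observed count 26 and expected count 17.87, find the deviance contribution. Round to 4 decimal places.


Compute y*ln(y/mu) = 26*ln(26/17.87) = 26*0.374973 = 9.749298.
y - mu = 8.13.
D = 2*(9.749298 - (8.13)) = 3.238596, which rounds to 3.2386.

3.2386


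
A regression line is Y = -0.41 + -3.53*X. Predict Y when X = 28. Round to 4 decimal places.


Plug X = 28 into Y = -0.41 + -3.53*X:
Y = -0.41 + -98.8400 = -99.2500.

-99.2500


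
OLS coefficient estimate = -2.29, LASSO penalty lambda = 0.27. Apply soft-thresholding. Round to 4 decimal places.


|beta_OLS| = 2.29.
lambda = 0.27.
Since |beta| > lambda, coefficient = sign(beta)*(|beta| - lambda) = -2.0200.
Result = -2.0200.

-2.0200


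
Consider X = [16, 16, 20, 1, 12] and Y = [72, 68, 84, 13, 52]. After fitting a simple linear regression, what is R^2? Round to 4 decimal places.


The fitted line is Y = 8.7434 + 3.7736*X.
SSres = 13.9321, SStot = 3032.8000.
R^2 = 1 - SSres/SStot = 0.9954.

0.9954


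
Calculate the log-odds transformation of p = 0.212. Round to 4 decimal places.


The odds are p/(1-p) = 0.212 / 0.788 = 0.2690.
logit(p) = ln(0.2690) = -1.3129.

-1.3129


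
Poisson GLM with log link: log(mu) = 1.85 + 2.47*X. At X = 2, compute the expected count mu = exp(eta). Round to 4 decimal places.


Linear predictor: eta = 1.85 + (2.47)(2) = 6.7900.
Expected count: mu = exp(6.7900) = 888.9136.

888.9136


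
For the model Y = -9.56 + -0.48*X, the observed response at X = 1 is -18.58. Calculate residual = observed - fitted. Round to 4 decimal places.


Compute yhat = -9.56 + (-0.48)(1) = -10.0400.
Residual = actual - predicted = -18.58 - -10.0400 = -8.5400.

-8.5400


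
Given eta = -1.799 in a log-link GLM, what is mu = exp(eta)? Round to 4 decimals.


The inverse log link gives:
mu = exp(-1.799) = 0.1655.

0.1655


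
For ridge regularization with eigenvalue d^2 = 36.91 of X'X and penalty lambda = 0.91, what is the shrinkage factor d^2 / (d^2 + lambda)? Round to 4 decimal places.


Compute the denominator: 36.91 + 0.91 = 37.8200.
Shrinkage factor = 36.91 / 37.8200 = 0.9759.

0.9759


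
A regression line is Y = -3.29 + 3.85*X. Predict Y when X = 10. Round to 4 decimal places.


Predicted value:
Y = -3.29 + (3.85)(10) = -3.29 + 38.5000 = 35.2100.

35.2100


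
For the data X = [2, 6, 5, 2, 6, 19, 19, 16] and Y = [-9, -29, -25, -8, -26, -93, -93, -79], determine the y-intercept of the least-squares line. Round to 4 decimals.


Compute b1 = -4.9839 from the OLS formula.
With xbar = 9.3750 and ybar = -45.2500, the intercept is:
b0 = -45.2500 - -4.9839 * 9.3750 = 1.4738.

1.4738


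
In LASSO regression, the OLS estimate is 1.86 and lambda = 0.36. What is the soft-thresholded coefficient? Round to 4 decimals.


|beta_OLS| = 1.86.
lambda = 0.36.
Since |beta| > lambda, coefficient = sign(beta)*(|beta| - lambda) = 1.5000.
Result = 1.5000.

1.5000


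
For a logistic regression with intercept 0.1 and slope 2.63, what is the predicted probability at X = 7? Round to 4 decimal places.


Linear predictor: z = 0.1 + 2.63 * 7 = 18.5100.
P = 1/(1 + exp(-18.5100)) = 1/(1 + 0.0000) = 1.0000.

1.0000


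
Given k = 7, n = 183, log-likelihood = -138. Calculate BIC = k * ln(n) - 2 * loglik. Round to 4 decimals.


ln(183) = 5.209486.
k * ln(n) = 7 * 5.209486 = 36.466402.
-2L = 276.
BIC = 36.466402 + 276 = 312.466402, which rounds to 312.4664.

312.4664


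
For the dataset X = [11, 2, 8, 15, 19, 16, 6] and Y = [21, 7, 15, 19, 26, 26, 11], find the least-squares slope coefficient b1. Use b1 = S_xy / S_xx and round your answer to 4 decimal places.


The sample means are xbar = 11.0000 and ybar = 17.8571.
Compute S_xx = 220.0000 and S_xy = 251.0000.
Slope b1 = S_xy / S_xx = 251.0000 / 220.0000 = 1.1409.

1.1409


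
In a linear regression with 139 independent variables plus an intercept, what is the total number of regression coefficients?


Total coefficients = number of predictors + 1 (for the intercept).
= 139 + 1 = 140.

140


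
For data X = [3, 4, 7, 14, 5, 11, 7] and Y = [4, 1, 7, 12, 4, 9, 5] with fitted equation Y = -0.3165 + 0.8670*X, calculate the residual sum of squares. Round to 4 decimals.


Compute predicted values, then residuals = yi - yhat_i.
Residuals: [1.7155, -2.1515, 1.2475, 0.1785, -0.0185, -0.2205, -0.7525].
SSres = sum(residual^2) = 9.7752.

9.7752


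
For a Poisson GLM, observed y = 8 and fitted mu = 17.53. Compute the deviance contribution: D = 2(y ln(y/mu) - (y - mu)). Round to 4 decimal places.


y/mu = 8/17.53 = 0.456361 (approx.), and ln(8/17.53) = -0.784472.
y * ln(y/mu) = 8 * -0.784472 = -6.275776.
y - mu = -9.53.
D = 2 * (-6.275776 - -9.53) = 6.508448, which rounds to 6.5084.

6.5084


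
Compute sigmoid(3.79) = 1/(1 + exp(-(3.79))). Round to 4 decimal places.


Compute exp(-3.7900) = 0.0226.
Sigmoid = 1 / (1 + 0.0226) = 1 / 1.0226 = 0.9779.

0.9779


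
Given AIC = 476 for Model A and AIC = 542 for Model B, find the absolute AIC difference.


Absolute difference = |476 - 542| = 66.
The model with lower AIC (A) is preferred.

66


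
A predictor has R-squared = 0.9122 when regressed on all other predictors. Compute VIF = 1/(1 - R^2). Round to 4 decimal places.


VIF = 1 / (1 - 0.9122).
= 1 / 0.0878 = 11.3895.

11.3895


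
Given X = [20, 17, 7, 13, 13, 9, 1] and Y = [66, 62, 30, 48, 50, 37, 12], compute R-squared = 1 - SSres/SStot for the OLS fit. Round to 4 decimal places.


Fit the OLS line: b0 = 9.9355, b1 = 2.9431.
SSres = 16.6407.
SStot = 2127.7143.
R^2 = 1 - 16.6407/2127.7143 = 0.9922.

0.9922


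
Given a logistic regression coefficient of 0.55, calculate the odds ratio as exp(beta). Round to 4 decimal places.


exp(0.55) = 1.7333.
So the odds ratio is 1.7333.

1.7333


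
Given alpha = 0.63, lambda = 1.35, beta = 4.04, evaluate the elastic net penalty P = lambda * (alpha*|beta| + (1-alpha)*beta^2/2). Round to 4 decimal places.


alpha * |beta| = 0.63 * 4.04 = 2.5452.
(1-alpha) * beta^2/2 = 0.37 * 16.3216/2 = 3.0195.
Total = 1.35 * (2.5452 + 3.0195) = 7.5123.

7.5123


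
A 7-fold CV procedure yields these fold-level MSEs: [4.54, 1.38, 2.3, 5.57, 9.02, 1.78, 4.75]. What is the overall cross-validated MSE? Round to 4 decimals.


Sum of fold MSEs = 29.3400.
Average = 29.3400 / 7 = 4.1914.

4.1914


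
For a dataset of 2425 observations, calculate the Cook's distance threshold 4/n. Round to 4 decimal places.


The threshold is 4/n.
4/2425 = 0.0016.

0.0016


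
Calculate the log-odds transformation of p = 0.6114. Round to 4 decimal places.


The odds are p/(1-p) = 0.6114 / 0.3886 = 1.5733.
logit(p) = ln(1.5733) = 0.4532.

0.4532


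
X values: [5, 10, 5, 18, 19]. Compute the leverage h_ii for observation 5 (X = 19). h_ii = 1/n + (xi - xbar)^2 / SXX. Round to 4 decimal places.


Mean of X: xbar = 11.4000.
SXX = 185.2000.
For X = 19: h = 1/5 + (19 - 11.4000)^2/185.2000 = 0.5119.

0.5119


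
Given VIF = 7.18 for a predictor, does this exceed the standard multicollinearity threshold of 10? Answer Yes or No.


Check: VIF = 7.18 vs threshold = 10.
Since 7.18 < 10, the answer is No.

No


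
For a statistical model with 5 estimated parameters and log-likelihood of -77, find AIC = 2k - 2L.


Compute:
2k = 2*5 = 10.
-2*loglik = -2*(-77) = 154.
AIC = 10 + 154 = 164.

164


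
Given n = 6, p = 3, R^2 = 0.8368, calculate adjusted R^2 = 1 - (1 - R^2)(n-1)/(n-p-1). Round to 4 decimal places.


Adjusted R^2 = 1 - (1 - R^2) * (n-1)/(n-p-1).
(1 - R^2) = 0.1632.
(n-1)/(n-p-1) = 5/2.
(1 - R^2) * (n-1) = 0.1632 * 5 = 0.8160.
Divide by (n-p-1): 0.8160 / 2 = 0.4080.
Adj R^2 = 1 - 0.4080 = 0.5920.

0.5920


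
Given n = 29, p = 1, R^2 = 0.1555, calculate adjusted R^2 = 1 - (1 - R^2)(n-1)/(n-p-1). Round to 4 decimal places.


Plug in: Adj R^2 = 1 - (1 - 0.1555) * 28/27.
= 1 - 0.8445 * 28/27
= 1 - 23.6460 / 27
= 1 - 0.8758 = 0.1242.

0.1242


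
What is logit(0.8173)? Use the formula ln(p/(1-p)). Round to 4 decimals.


1 - p = 0.1827.
p/(1-p) = 4.4735.
logit = ln(4.4735) = 1.4982.

1.4982


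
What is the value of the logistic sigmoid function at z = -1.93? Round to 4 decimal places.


exp(1.9300) = 6.8895.
1 + exp(-z) = 7.8895.
sigmoid = 1/7.8895 = 0.1268.

0.1268


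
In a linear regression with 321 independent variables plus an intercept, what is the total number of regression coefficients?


Including the intercept, the model has 321 predictor coefficients + 1 intercept.
Total = 322.

322


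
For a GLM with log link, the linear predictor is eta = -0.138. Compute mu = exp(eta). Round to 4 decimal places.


The inverse log link gives:
mu = exp(-0.138) = 0.8711.

0.8711


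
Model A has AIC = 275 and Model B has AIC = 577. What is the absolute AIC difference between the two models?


|AIC_A - AIC_B| = |275 - 577| = 302.
Model A is preferred (lower AIC).

302


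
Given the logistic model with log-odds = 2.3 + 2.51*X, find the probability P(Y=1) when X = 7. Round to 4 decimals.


Linear predictor: z = 2.3 + 2.51 * 7 = 19.8700.
P = 1/(1 + exp(-19.8700)) = 1/(1 + 0.0000) = 1.0000.

1.0000


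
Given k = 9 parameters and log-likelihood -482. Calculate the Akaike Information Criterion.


AIC = 2*9 - 2*(-482).
= 18 + 964 = 982.

982


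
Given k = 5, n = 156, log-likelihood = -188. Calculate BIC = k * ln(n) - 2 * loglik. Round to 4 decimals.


Compute k*ln(n) = 5*ln(156) = 5*5.049856 = 25.249280.
Then -2*loglik = 376.
BIC = 25.249280 + 376 = 401.249280, which rounds to 401.2493.

401.2493


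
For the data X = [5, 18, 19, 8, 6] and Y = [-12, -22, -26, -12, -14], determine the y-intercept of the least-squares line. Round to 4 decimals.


The slope is b1 = -0.9125.
Sample means are xbar = 11.2000 and ybar = -17.2000.
Intercept: b0 = -17.2000 - (-0.9125)(11.2000) = -6.9803.

-6.9803


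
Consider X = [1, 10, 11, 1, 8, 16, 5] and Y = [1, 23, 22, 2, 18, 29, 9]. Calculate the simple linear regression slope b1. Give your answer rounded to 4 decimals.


The sample means are xbar = 7.4286 and ybar = 14.8571.
Compute S_xx = 181.7143 and S_xy = 355.4286.
Slope b1 = S_xy / S_xx = 355.4286 / 181.7143 = 1.9560.

1.9560


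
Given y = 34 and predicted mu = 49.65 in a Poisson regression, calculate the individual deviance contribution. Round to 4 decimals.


First: ln(34/49.65) = -0.378638.
Then: 34 * -0.378638 = -12.873692.
y - mu = 34 - 49.65 = -15.65.
D = 2(-12.873692 - -15.65) = 5.552616, which rounds to 5.5526.

5.5526


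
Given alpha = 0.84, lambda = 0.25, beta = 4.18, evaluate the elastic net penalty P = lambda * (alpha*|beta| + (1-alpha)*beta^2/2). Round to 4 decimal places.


Compute:
L1 = 0.84 * 4.18 = 3.5112.
L2 = 0.16 * 4.18^2 / 2 = 1.3978.
Penalty = 0.25 * (3.5112 + 1.3978) = 1.2272.

1.2272


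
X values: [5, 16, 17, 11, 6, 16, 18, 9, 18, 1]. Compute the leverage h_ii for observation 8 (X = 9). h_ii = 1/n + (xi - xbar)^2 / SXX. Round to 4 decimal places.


n = 10, xbar = 11.7000.
SXX = sum((xi - xbar)^2) = 344.1000.
h = 1/10 + (9 - 11.7000)^2 / 344.1000 = 0.1212.

0.1212


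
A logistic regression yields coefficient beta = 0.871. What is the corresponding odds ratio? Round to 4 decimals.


exp(0.871) = 2.3893.
So the odds ratio is 2.3893.

2.3893


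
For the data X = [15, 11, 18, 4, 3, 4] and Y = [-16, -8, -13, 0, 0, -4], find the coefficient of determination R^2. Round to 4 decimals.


After computing the OLS fit (b0=2.1265, b1=-0.9774):
SSres = 27.2280, SStot = 224.8333.
R^2 = 1 - 27.2280/224.8333 = 0.8789.

0.8789


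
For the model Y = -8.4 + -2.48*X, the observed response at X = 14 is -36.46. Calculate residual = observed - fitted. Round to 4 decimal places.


Fitted value at X = 14 is yhat = -8.4 + -2.48*14 = -43.1200.
Residual = -36.46 - -43.1200 = 6.6600.

6.6600


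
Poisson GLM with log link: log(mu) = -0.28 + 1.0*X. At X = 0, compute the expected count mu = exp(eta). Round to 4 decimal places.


Compute eta = -0.28 + 1.0 * 0 = -0.2800.
Apply inverse link: mu = e^-0.2800 = 0.7558.

0.7558


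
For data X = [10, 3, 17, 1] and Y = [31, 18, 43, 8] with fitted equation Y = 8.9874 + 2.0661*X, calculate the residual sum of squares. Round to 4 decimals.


For each point, residual = actual - predicted.
Residuals: [1.3516, 2.8143, -1.1111, -3.0535].
Sum of squared residuals = 20.3055.

20.3055


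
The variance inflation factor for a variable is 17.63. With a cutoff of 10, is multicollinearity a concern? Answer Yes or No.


Compare VIF = 17.63 to the threshold of 10.
17.63 >= 10, so the answer is Yes.

Yes


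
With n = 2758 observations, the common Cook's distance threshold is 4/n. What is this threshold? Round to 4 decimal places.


Using the rule of thumb:
Threshold = 4 / 2758 = 0.0015.

0.0015


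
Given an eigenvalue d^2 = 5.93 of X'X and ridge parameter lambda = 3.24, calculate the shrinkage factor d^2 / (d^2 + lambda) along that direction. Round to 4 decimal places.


Compute the denominator: 5.93 + 3.24 = 9.1700.
Shrinkage factor = 5.93 / 9.1700 = 0.6467.

0.6467


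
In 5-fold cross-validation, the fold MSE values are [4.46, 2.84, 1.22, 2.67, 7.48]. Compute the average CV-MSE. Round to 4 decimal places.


Sum of fold MSEs = 18.6700.
Average = 18.6700 / 5 = 3.7340.

3.7340


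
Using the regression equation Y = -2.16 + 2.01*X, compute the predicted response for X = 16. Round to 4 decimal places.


Substitute X = 16 into the equation:
Y = -2.16 + 2.01 * 16 = -2.16 + 32.1600 = 30.0000.

30.0000


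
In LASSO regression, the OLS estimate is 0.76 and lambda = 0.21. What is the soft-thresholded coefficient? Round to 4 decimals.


|beta_OLS| = 0.76.
lambda = 0.21.
Since |beta| > lambda, coefficient = sign(beta)*(|beta| - lambda) = 0.5500.
Result = 0.5500.

0.5500


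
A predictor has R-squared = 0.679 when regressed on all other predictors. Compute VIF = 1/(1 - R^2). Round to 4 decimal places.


VIF = 1 / (1 - 0.679).
= 1 / 0.321 = 3.1153.

3.1153


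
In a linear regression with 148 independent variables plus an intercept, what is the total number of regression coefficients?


Each predictor gets one coefficient, plus one intercept.
Total parameters = 148 + 1 = 149.

149


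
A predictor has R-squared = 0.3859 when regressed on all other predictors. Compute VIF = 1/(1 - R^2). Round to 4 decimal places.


Denominator: 1 - 0.3859 = 0.6141.
VIF = 1 / 0.6141 = 1.6284.

1.6284


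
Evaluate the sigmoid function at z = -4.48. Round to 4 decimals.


First, exp(4.4800) = 88.2347.
Then sigma(z) = 1/(1 + 88.2347) = 0.0112.

0.0112


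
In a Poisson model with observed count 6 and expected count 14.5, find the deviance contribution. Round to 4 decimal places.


First: ln(6/14.5) = -0.882389.
Then: 6 * -0.882389 = -5.294334.
y - mu = 6 - 14.5 = -8.5.
D = 2(-5.294334 - -8.5) = 6.411332, which rounds to 6.4113.

6.4113


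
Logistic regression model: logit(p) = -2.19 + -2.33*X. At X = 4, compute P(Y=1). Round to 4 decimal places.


Linear predictor: z = -2.19 + -2.33 * 4 = -11.5100.
P = 1/(1 + exp(11.5100)) = 1/(1 + 99707.8810) = 0.0000.

0.0000


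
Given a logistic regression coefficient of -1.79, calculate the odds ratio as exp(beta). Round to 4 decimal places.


exp(-1.79) = 0.1670.
So the odds ratio is 0.1670.

0.1670


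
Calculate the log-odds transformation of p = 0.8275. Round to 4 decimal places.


Compute the odds: 0.8275/0.1725 = 4.7971.
Take the natural log: ln(4.7971) = 1.5680.

1.5680


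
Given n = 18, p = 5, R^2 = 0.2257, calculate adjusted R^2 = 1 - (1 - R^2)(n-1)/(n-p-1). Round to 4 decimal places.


Using the formula:
(1 - 0.2257) = 0.7743.
Multiply by 17/12: 0.7743 * 17 = 13.1631, then 13.1631 / 12 = 1.0969.
Adj R^2 = 1 - 1.0969 = -0.0969.

-0.0969


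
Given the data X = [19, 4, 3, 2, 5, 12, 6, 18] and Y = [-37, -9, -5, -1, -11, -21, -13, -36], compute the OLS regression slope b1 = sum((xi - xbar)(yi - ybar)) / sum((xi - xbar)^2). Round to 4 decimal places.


Calculate xbar = 8.6250, ybar = -16.6250.
S_xx = 323.8750, S_xy = -641.8750.
Using b1 = S_xy / S_xx = -641.8750 / 323.8750, we get b1 = -1.9819.

-1.9819


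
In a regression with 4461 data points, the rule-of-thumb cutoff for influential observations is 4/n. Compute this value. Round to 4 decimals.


The threshold is 4/n.
4/4461 = 0.0009.

0.0009


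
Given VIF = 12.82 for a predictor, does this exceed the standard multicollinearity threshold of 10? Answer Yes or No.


Compare VIF = 12.82 to the threshold of 10.
12.82 >= 10, so the answer is Yes.

Yes


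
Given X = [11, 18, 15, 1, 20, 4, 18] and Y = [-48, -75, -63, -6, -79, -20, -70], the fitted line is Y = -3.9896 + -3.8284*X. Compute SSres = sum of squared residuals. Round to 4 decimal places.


For each point, residual = actual - predicted.
Residuals: [-1.8980, -2.0992, -1.5844, 1.8180, 1.5576, -0.6968, 2.9008].
Sum of squared residuals = 25.1508.

25.1508


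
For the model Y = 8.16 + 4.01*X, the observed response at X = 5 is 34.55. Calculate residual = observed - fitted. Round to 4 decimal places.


Fitted value at X = 5 is yhat = 8.16 + 4.01*5 = 28.2100.
Residual = 34.55 - 28.2100 = 6.3400.

6.3400


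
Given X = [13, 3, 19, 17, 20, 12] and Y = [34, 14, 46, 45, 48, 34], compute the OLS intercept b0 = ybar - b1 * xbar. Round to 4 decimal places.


Compute b1 = 2.0255 from the OLS formula.
With xbar = 14.0000 and ybar = 36.8333, the intercept is:
b0 = 36.8333 - 2.0255 * 14.0000 = 8.4762.

8.4762


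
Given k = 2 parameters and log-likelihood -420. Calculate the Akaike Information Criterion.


AIC = 2*2 - 2*(-420).
= 4 + 840 = 844.

844


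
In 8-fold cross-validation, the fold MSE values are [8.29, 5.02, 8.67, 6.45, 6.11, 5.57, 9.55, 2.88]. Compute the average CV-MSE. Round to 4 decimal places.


Total MSE across folds = 52.5400.
CV-MSE = 52.5400/8 = 6.5675.

6.5675


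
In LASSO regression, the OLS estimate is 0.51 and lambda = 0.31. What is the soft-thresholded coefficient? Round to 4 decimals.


|beta_OLS| = 0.51.
lambda = 0.31.
Since |beta| > lambda, coefficient = sign(beta)*(|beta| - lambda) = 0.2000.
Result = 0.2000.

0.2000


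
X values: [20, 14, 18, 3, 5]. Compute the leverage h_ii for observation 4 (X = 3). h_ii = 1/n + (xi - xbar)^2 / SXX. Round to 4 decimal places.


Compute xbar = 12.0000 with n = 5 observations.
SXX = 234.0000.
Leverage = 1/5 + (3 - 12.0000)^2/234.0000 = 0.5462.

0.5462


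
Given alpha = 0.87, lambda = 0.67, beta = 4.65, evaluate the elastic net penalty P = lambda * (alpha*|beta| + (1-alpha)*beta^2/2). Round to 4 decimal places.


alpha * |beta| = 0.87 * 4.65 = 4.0455.
(1-alpha) * beta^2/2 = 0.13 * 21.6225/2 = 1.4055.
Total = 0.67 * (4.0455 + 1.4055) = 3.6521.

3.6521


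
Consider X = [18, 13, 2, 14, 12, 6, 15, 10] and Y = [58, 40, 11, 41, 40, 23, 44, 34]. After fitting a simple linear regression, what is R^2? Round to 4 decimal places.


The fitted line is Y = 5.7938 + 2.7183*X.
SSres = 31.1577, SStot = 1401.8750.
R^2 = 1 - SSres/SStot = 0.9778.

0.9778


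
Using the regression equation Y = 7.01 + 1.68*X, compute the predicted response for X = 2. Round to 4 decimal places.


Substitute X = 2 into the equation:
Y = 7.01 + 1.68 * 2 = 7.01 + 3.3600 = 10.3700.

10.3700


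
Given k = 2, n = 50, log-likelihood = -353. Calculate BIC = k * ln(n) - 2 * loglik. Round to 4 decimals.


Compute k*ln(n) = 2*ln(50) = 2*3.912023 = 7.824046.
Then -2*loglik = 706.
BIC = 7.824046 + 706 = 713.824046, which rounds to 713.8240.

713.8240


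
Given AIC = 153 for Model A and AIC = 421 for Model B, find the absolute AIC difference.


|AIC_A - AIC_B| = |153 - 421| = 268.
Model A is preferred (lower AIC).

268


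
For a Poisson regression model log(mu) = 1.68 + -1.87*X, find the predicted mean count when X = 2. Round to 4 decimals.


Linear predictor: eta = 1.68 + (-1.87)(2) = -2.0600.
Expected count: mu = exp(-2.0600) = 0.1275.

0.1275


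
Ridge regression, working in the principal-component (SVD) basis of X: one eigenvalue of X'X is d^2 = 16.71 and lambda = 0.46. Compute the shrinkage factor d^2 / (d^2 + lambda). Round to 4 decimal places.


Compute the denominator: 16.71 + 0.46 = 17.1700.
Shrinkage factor = 16.71 / 17.1700 = 0.9732.

0.9732


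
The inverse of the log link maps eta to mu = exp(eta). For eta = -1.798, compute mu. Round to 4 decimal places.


mu = exp(eta) = exp(-1.798).
= 0.1656.

0.1656


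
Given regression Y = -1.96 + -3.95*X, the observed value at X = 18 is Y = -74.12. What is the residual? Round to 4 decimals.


Predicted = -1.96 + -3.95 * 18 = -73.0600.
Residual = -74.12 - -73.0600 = -1.0600.

-1.0600


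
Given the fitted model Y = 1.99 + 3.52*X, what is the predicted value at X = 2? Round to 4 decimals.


Plug X = 2 into Y = 1.99 + 3.52*X:
Y = 1.99 + 7.0400 = 9.0300.

9.0300


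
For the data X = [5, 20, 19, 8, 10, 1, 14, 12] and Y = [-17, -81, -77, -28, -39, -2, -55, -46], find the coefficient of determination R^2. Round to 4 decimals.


After computing the OLS fit (b0=3.7553, b1=-4.2140):
SSres = 8.1014, SStot = 5350.8750.
R^2 = 1 - 8.1014/5350.8750 = 0.9985.

0.9985


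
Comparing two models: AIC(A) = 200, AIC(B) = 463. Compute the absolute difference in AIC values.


Absolute difference = |200 - 463| = 263.
The model with lower AIC (A) is preferred.

263


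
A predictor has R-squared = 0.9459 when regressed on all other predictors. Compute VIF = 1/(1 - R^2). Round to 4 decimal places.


Denominator: 1 - 0.9459 = 0.0541.
VIF = 1 / 0.0541 = 18.4843.

18.4843


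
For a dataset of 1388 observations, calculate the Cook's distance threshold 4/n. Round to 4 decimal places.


The threshold is 4/n.
4/1388 = 0.0029.

0.0029


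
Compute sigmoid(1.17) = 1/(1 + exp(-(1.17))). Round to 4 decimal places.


Compute exp(-1.1700) = 0.3104.
Sigmoid = 1 / (1 + 0.3104) = 1 / 1.3104 = 0.7631.

0.7631


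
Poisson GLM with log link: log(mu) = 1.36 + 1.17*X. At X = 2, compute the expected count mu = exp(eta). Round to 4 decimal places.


eta = 1.36 + 1.17 * 2 = 3.7000.
mu = exp(3.7000) = 40.4473.

40.4473


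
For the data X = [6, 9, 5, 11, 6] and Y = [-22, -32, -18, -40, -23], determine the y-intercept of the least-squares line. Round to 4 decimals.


First find the slope: b1 = -3.5317.
Means: xbar = 7.4000, ybar = -27.0000.
b0 = ybar - b1 * xbar = -27.0000 - -3.5317 * 7.4000 = -0.8651.

-0.8651


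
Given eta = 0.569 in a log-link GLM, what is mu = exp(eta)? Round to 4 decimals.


The inverse log link gives:
mu = exp(0.569) = 1.7665.

1.7665


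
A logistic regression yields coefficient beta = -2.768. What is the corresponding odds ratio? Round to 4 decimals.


The odds ratio is computed as:
OR = e^(-2.768) = 0.0628.

0.0628


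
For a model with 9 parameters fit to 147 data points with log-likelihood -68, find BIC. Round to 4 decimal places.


Compute k*ln(n) = 9*ln(147) = 9*4.990433 = 44.913897.
Then -2*loglik = 136.
BIC = 44.913897 + 136 = 180.913897, which rounds to 180.9139.

180.9139


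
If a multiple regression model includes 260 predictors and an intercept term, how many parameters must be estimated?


Each predictor gets one coefficient, plus one intercept.
Total parameters = 260 + 1 = 261.

261


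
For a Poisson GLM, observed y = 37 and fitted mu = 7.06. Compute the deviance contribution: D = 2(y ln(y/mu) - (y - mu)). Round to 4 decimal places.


y/mu = 37/7.06 = 5.240793 (approx.), and ln(37/7.06) = 1.656473.
y * ln(y/mu) = 37 * 1.656473 = 61.289501.
y - mu = 29.94.
D = 2 * (61.289501 - 29.94) = 62.699002, which rounds to 62.6990.

62.6990


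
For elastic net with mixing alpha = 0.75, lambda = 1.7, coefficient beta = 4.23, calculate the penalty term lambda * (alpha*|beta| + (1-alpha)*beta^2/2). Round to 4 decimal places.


Compute:
L1 = 0.75 * 4.23 = 3.1725.
L2 = 0.25 * 4.23^2 / 2 = 2.2366.
Penalty = 1.7 * (3.1725 + 2.2366) = 9.1955.

9.1955


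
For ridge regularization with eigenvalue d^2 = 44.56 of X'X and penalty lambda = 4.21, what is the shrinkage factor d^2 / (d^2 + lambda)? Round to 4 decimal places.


d^2 + lambda = 44.56 + 4.21 = 48.7700.
Shrinkage factor = 44.56/48.7700 = 0.9137.

0.9137
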